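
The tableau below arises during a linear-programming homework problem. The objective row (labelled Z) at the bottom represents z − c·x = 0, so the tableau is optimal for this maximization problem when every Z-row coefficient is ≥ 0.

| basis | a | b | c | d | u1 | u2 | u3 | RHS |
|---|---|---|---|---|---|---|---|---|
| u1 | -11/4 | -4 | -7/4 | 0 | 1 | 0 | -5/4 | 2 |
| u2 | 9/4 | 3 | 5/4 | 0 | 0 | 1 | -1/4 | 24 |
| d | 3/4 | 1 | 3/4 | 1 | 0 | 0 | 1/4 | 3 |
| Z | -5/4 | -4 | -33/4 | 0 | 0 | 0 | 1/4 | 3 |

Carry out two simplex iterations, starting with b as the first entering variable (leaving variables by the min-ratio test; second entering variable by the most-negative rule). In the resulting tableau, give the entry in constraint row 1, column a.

-1

Ratio test on column b — row 1: entry -4 ≤ 0; row 2: 24/3 = 8; row 3: 3/1 = 3. Minimum is 3 at row 3 (d leaves); pivot element 1.
Divide row 3 by 1; eliminate column b from the other rows.
Second iteration: most negative Z-row entry is -21/4 in column c, so c enters.
Ratio test on column c — row 1: 14/(5/4) = 56/5; row 2: entry -1 ≤ 0; row 3: 3/(3/4) = 4. Minimum is 4 at row 3 (b leaves); pivot element 3/4.
Divide row 3 by 3/4; eliminate column c from the other rows.
After both pivots, the entry at constraint row 1, column a is -1.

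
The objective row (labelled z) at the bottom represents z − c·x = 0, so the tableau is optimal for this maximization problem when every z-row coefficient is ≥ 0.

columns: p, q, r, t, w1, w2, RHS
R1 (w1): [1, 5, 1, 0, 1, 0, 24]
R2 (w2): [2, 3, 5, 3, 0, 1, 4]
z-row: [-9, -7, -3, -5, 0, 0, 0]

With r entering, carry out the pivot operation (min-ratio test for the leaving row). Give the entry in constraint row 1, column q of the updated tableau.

22/5

Ratio test on column r — row 1: 24/1 = 24; row 2: 4/5 = 4/5. Minimum is 4/5 at row 2 (w2 leaves); pivot element 5.
Divide row 2 by 5; eliminate column r from the other rows.
Row 1 update in column q: 5 − 1·(3/5) = 22/5.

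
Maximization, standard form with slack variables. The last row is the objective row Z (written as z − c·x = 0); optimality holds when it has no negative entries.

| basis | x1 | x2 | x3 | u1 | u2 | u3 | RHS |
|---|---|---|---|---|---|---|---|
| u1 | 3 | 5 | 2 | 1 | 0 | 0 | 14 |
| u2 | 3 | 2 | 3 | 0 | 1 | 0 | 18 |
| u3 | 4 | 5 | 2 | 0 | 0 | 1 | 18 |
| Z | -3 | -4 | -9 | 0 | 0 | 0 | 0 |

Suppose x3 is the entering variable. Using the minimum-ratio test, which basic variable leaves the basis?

u2

Column x3 entries and ratios — u1: 14/2 = 7; u2: 18/3 = 6; u3: 18/2 = 9.
Smallest ratio is 6 in the row of u2, so u2 leaves.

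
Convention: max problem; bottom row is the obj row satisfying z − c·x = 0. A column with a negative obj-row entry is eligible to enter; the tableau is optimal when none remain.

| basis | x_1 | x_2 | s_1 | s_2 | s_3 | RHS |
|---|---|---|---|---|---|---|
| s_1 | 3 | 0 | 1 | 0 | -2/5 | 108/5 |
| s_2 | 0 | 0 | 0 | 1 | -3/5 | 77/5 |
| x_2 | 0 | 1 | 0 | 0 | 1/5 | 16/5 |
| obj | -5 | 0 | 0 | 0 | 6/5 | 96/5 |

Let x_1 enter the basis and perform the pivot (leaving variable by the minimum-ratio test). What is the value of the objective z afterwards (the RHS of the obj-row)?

276/5

Ratio test on column x_1 — row 1: (108/5)/3 = 36/5; row 2: entry 0 ≤ 0; row 3: entry 0 ≤ 0. Minimum is 36/5 at row 1 (s_1 leaves); pivot element 3.
Pivot on row 1; the obj-row RHS becomes 96/5 − (-5)·(36/5) = 276/5.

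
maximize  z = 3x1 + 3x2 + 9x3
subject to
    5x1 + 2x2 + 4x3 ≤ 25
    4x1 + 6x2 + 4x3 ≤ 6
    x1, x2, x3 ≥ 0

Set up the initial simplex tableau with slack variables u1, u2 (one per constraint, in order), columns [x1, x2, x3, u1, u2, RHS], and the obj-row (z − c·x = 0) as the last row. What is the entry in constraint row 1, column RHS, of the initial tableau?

The RHS of constraint 1 is b_1 = 25.

25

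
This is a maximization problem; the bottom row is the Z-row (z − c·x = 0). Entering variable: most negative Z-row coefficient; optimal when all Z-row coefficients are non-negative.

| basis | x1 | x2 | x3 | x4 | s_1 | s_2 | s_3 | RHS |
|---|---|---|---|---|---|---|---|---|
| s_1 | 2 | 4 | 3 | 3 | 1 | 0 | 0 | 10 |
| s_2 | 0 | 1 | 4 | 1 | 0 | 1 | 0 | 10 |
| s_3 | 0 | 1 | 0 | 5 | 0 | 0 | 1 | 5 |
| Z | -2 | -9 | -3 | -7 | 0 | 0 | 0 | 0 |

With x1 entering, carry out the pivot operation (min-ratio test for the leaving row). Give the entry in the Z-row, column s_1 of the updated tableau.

Ratio test on column x1 — row 1: 10/2 = 5; row 2: entry 0 ≤ 0; row 3: entry 0 ≤ 0. Minimum is 5 at row 1 (s_1 leaves); pivot element 2.
Divide row 1 by 2; eliminate column x1 from the other rows.
Z-row update in column s_1: 0 − (-2)·(1/2) = 1.

1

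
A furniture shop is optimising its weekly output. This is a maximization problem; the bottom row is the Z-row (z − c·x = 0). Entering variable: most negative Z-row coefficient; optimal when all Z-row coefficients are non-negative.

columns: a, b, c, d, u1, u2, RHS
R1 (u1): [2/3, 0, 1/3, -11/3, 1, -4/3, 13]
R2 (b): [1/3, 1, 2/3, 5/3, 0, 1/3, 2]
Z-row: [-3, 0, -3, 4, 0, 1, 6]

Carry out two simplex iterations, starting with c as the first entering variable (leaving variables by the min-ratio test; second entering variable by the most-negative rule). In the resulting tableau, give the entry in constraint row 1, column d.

-7

Ratio test on column c — row 1: 13/(1/3) = 39; row 2: 2/(2/3) = 3. Minimum is 3 at row 2 (b leaves); pivot element 2/3.
Divide row 2 by 2/3; eliminate column c from the other rows.
Second iteration: most negative Z-row entry is -3/2 in column a, so a enters.
Ratio test on column a — row 1: 12/(1/2) = 24; row 2: 3/(1/2) = 6. Minimum is 6 at row 2 (c leaves); pivot element 1/2.
Divide row 2 by 1/2; eliminate column a from the other rows.
After both pivots, the entry at constraint row 1, column d is -7.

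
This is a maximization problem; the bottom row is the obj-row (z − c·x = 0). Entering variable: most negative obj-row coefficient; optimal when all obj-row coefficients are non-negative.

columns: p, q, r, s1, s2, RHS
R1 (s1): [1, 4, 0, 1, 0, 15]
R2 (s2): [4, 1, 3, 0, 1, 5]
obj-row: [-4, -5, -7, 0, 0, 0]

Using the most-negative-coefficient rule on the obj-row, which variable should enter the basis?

r

Negative obj-row entries: p: -4, q: -5, r: -7.
The most negative is -7 in column r, so r enters.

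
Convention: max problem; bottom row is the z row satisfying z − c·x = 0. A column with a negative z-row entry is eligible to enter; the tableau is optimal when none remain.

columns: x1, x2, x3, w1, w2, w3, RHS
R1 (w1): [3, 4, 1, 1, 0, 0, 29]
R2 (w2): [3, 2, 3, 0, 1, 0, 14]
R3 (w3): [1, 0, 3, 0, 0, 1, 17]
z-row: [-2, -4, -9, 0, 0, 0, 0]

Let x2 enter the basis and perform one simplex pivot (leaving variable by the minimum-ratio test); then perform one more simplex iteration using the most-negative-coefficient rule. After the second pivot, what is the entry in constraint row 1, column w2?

Ratio test on column x2 — row 1: 29/4 = 29/4; row 2: 14/2 = 7; row 3: entry 0 ≤ 0. Minimum is 7 at row 2 (w2 leaves); pivot element 2.
Divide row 2 by 2; eliminate column x2 from the other rows.
Second iteration: most negative z-row entry is -3 in column x3, so x3 enters.
Ratio test on column x3 — row 1: entry -5 ≤ 0; row 2: 7/(3/2) = 14/3; row 3: 17/3 = 17/3. Minimum is 14/3 at row 2 (x2 leaves); pivot element 3/2.
Divide row 2 by 3/2; eliminate column x3 from the other rows.
After both pivots, the entry at constraint row 1, column w2 is -1/3.

-1/3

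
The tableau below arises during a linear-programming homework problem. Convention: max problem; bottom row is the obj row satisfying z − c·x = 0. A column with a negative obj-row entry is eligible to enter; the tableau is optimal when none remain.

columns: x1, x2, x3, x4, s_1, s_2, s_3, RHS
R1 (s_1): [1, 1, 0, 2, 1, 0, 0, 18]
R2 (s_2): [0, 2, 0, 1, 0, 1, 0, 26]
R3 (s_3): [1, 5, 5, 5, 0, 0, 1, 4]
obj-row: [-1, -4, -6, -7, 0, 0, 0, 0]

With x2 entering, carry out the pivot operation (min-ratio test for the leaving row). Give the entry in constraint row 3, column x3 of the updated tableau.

1

Ratio test on column x2 — row 1: 18/1 = 18; row 2: 26/2 = 13; row 3: 4/5 = 4/5. Minimum is 4/5 at row 3 (s_3 leaves); pivot element 5.
Divide row 3 by 5; eliminate column x2 from the other rows.
In the new row 3, the x3 entry is the old entry divided by the pivot: 5/5 = 1.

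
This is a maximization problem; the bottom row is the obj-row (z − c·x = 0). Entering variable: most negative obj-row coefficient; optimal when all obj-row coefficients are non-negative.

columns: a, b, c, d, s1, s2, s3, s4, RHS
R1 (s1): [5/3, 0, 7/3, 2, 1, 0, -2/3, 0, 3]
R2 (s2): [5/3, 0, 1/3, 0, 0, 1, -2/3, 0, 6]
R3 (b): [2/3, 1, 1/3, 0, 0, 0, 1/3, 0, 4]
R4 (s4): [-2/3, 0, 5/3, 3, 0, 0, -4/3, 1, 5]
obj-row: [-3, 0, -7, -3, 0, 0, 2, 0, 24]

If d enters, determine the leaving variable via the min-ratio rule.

s1

Column d entries and ratios — s1: 3/2 = 3/2; s2: 0 ≤ 0, skip; b: 0 ≤ 0, skip; s4: 5/3 = 5/3.
Smallest ratio is 3/2 in the row of s1, so s1 leaves.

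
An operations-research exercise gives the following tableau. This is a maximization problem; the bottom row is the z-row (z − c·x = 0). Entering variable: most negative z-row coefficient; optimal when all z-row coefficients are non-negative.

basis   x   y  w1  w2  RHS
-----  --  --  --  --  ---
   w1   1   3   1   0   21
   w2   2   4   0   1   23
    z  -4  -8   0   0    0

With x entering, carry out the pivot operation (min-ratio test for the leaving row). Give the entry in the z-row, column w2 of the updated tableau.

2

Ratio test on column x — row 1: 21/1 = 21; row 2: 23/2 = 23/2. Minimum is 23/2 at row 2 (w2 leaves); pivot element 2.
Divide row 2 by 2; eliminate column x from the other rows.
z-row update in column w2: 0 − (-4)·(1/2) = 2.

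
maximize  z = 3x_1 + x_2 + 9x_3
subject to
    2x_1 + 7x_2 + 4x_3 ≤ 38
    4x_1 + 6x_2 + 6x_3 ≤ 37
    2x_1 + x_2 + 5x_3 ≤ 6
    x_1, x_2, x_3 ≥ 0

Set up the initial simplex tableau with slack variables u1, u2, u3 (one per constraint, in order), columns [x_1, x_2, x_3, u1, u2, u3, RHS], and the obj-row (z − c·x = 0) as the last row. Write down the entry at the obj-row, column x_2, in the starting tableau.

-1

The obj-row carries the negated objective coefficients: the x_2 entry is -1.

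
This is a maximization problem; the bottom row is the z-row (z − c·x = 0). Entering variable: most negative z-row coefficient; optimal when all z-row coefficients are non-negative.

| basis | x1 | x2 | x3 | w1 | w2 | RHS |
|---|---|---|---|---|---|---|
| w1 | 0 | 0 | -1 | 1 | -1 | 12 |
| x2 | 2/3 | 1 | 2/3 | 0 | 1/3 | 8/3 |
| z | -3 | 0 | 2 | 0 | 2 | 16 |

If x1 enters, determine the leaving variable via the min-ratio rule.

Column x1 entries and ratios — w1: 0 ≤ 0, skip; x2: (8/3)/(2/3) = 4.
Smallest ratio is 4 in the row of x2, so x2 leaves.

x2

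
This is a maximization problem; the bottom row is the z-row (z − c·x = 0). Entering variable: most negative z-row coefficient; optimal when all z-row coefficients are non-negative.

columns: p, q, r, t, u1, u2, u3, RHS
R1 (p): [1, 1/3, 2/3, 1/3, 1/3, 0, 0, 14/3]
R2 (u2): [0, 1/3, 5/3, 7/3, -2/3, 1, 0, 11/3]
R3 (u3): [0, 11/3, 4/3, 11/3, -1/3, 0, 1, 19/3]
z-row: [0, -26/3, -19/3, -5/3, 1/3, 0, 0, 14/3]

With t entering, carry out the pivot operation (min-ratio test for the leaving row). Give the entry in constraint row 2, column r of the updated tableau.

Ratio test on column t — row 1: (14/3)/(1/3) = 14; row 2: (11/3)/(7/3) = 11/7; row 3: (19/3)/(11/3) = 19/11. Minimum is 11/7 at row 2 (u2 leaves); pivot element 7/3.
Divide row 2 by 7/3; eliminate column t from the other rows.
In the new row 2, the r entry is the old entry divided by the pivot: (5/3)/(7/3) = 5/7.

5/7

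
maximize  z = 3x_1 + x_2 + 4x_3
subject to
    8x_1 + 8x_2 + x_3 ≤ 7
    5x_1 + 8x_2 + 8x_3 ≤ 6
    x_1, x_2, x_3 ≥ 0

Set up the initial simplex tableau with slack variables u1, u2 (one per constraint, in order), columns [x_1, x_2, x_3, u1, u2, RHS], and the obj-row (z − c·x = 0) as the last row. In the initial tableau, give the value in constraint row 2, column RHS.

6

The RHS of constraint 2 is b_2 = 6.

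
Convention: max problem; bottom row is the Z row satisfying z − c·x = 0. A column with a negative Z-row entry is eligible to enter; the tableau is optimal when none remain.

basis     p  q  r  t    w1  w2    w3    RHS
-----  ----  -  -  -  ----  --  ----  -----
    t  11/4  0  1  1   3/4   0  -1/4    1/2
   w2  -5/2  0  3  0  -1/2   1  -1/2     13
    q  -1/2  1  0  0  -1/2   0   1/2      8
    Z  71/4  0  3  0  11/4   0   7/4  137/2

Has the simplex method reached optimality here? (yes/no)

yes

Every Z-row coefficient is ≥ 0, so the tableau is optimal.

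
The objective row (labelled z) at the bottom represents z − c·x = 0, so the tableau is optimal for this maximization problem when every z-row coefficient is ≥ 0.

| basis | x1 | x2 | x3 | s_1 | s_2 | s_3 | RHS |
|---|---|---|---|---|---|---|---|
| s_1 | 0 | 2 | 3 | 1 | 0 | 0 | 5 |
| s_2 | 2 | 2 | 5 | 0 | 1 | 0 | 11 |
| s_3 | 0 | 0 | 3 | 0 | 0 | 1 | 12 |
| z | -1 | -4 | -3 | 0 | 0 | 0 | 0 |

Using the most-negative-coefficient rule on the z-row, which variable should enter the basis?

Negative z-row entries: x1: -1, x2: -4, x3: -3.
The most negative is -4 in column x2, so x2 enters.

x2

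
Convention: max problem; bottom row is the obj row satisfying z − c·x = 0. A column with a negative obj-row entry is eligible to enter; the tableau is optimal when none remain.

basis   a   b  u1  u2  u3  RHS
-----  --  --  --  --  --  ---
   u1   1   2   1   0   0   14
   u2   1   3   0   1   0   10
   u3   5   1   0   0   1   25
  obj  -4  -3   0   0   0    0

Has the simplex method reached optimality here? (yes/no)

The obj-row has a negative entry -4 in column a, so it is not optimal.

no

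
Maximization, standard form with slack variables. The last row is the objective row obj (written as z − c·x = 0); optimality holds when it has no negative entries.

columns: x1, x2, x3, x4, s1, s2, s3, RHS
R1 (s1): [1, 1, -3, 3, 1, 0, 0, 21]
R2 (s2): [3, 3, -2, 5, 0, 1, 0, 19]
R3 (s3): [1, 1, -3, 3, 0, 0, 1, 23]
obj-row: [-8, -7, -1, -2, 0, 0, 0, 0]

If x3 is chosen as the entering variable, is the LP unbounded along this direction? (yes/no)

Every constraint-row entry in column x3 is ≤ 0, so increasing x3 is unbounded.

yes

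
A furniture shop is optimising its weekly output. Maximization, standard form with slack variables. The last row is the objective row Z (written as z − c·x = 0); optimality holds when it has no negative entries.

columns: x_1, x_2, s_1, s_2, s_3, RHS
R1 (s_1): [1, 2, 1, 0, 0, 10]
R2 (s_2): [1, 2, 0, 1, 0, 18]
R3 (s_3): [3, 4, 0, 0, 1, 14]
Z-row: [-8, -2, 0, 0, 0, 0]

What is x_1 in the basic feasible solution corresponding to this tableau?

0

x_1 is not in the basis, so in the current basic feasible solution x_1 = 0.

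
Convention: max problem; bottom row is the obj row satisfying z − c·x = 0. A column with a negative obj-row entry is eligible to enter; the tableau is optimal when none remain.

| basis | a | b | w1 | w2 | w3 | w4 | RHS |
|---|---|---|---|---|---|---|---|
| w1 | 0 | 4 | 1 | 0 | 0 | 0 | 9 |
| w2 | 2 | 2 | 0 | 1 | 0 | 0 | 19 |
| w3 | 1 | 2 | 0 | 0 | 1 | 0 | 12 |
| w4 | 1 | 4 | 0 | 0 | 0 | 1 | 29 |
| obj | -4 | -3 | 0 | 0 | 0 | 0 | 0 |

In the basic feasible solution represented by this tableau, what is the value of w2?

w2 is basic (row 2); its value is the RHS of that row, 19.

19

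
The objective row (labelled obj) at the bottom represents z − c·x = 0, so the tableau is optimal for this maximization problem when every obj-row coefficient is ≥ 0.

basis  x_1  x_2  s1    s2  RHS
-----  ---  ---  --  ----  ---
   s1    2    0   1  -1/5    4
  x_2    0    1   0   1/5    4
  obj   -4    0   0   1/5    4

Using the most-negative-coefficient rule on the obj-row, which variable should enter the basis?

Negative obj-row entries: x_1: -4.
The most negative is -4 in column x_1, so x_1 enters.

x_1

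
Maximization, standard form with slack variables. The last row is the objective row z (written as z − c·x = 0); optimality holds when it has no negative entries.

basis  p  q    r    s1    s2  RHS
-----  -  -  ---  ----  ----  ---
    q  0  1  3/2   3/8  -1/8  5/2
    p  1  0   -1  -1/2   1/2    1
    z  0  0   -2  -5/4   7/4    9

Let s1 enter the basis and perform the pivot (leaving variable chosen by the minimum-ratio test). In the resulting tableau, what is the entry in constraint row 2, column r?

Ratio test on column s1 — row 1: (5/2)/(3/8) = 20/3; row 2: entry -1/2 ≤ 0. Minimum is 20/3 at row 1 (q leaves); pivot element 3/8.
Divide row 1 by 3/8; eliminate column s1 from the other rows.
Row 2 update in column r: -1 − (-1/2)·4 = 1.

1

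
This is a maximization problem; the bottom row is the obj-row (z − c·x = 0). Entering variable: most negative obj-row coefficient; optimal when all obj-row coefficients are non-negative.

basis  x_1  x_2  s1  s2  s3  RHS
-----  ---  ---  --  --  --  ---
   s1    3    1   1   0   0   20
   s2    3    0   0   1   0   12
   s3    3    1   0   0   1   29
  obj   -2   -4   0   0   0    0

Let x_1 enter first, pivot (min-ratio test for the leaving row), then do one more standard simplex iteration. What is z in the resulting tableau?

Ratio test on column x_1 — row 1: 20/3 = 20/3; row 2: 12/3 = 4; row 3: 29/3 = 29/3. Minimum is 4 at row 2 (s2 leaves); pivot element 3.
Pivot on row 2; the obj-row RHS becomes 0 − (-2)·4 = 8.
Next entering variable (most negative obj-row entry -4): x_2.
Ratio test on column x_2 — row 1: 8/1 = 8; row 2: entry 0 ≤ 0; row 3: 17/1 = 17. Minimum is 8 at row 1 (s1 leaves); pivot element 1.
After the second pivot the obj-row RHS is 8 − (-4)·8 = 40.

40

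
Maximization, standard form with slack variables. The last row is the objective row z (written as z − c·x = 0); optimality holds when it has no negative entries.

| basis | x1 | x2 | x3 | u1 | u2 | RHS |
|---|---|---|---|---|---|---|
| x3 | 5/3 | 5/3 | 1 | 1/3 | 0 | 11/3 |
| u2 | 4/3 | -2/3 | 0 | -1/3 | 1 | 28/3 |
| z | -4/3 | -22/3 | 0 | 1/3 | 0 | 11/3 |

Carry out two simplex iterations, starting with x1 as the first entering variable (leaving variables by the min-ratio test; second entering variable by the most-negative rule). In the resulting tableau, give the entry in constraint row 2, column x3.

Ratio test on column x1 — row 1: (11/3)/(5/3) = 11/5; row 2: (28/3)/(4/3) = 7. Minimum is 11/5 at row 1 (x3 leaves); pivot element 5/3.
Divide row 1 by 5/3; eliminate column x1 from the other rows.
Second iteration: most negative z-row entry is -6 in column x2, so x2 enters.
Ratio test on column x2 — row 1: (11/5)/1 = 11/5; row 2: entry -2 ≤ 0. Minimum is 11/5 at row 1 (x1 leaves); pivot element 1.
Divide row 1 by 1; eliminate column x2 from the other rows.
After both pivots, the entry at constraint row 2, column x3 is 2/5.

2/5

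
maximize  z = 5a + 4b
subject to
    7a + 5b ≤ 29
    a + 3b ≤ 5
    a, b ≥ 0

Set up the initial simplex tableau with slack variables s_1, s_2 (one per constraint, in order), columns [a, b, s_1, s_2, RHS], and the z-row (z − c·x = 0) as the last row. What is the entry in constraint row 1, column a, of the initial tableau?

7

Constraint 1 has coefficient 7 on a.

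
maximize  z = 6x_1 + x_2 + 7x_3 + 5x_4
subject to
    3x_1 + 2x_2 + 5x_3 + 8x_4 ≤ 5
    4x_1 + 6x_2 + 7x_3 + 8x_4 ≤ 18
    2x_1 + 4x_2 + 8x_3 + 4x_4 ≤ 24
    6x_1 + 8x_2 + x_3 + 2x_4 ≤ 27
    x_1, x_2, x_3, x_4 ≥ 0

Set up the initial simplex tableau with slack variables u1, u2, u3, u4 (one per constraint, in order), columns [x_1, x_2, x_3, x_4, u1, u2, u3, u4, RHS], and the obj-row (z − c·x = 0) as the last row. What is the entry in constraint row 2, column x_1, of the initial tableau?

Constraint 2 has coefficient 4 on x_1.

4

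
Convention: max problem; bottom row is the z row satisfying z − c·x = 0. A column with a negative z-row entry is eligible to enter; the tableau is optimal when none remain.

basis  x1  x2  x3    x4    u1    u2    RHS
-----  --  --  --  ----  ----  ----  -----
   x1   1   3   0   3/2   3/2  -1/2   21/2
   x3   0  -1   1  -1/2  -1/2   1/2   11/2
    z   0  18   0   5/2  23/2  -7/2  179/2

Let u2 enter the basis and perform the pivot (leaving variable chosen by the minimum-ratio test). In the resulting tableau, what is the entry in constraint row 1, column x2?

2

Ratio test on column u2 — row 1: entry -1/2 ≤ 0; row 2: (11/2)/(1/2) = 11. Minimum is 11 at row 2 (x3 leaves); pivot element 1/2.
Divide row 2 by 1/2; eliminate column u2 from the other rows.
Row 1 update in column x2: 3 − (-1/2)·(-2) = 2.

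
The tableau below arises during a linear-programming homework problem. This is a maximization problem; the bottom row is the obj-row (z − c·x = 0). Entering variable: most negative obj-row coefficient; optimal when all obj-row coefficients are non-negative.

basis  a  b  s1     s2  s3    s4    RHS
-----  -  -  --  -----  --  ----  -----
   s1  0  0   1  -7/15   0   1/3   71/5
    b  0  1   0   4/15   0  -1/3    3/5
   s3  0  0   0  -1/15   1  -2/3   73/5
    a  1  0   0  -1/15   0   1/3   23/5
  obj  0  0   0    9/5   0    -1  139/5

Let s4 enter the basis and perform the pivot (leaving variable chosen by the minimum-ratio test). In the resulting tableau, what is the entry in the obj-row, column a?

3

Ratio test on column s4 — row 1: (71/5)/(1/3) = 213/5; row 2: entry -1/3 ≤ 0; row 3: entry -2/3 ≤ 0; row 4: (23/5)/(1/3) = 69/5. Minimum is 69/5 at row 4 (a leaves); pivot element 1/3.
Divide row 4 by 1/3; eliminate column s4 from the other rows.
obj-row update in column a: 0 − (-1)·3 = 3.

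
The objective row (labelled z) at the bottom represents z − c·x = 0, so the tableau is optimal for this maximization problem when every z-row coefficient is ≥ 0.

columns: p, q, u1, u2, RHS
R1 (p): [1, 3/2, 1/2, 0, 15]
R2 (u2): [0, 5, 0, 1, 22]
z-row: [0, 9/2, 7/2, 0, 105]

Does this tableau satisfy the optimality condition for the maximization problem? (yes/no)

yes

Every z-row coefficient is ≥ 0, so the tableau is optimal.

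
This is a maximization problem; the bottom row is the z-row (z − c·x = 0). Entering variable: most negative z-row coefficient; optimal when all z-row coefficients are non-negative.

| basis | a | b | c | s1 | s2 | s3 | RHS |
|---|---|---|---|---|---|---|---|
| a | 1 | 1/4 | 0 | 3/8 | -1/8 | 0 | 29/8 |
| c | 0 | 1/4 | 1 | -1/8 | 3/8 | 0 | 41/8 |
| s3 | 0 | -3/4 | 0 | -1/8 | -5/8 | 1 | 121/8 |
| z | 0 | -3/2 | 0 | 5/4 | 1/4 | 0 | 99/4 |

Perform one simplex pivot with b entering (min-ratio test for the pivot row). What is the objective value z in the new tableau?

93/2

Ratio test on column b — row 1: (29/8)/(1/4) = 29/2; row 2: (41/8)/(1/4) = 41/2; row 3: entry -3/4 ≤ 0. Minimum is 29/2 at row 1 (a leaves); pivot element 1/4.
Pivot on row 1; the z-row RHS becomes 99/4 − (-3/2)·(29/2) = 93/2.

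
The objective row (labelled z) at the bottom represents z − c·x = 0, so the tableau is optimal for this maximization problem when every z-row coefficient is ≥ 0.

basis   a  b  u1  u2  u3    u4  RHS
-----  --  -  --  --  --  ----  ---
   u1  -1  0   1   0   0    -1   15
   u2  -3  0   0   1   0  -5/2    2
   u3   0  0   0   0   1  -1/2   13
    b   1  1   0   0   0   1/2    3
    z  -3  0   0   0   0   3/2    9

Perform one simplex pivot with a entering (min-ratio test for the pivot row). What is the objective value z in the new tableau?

18

Ratio test on column a — row 1: entry -1 ≤ 0; row 2: entry -3 ≤ 0; row 3: entry 0 ≤ 0; row 4: 3/1 = 3. Minimum is 3 at row 4 (b leaves); pivot element 1.
Pivot on row 4; the z-row RHS becomes 9 − (-3)·3 = 18.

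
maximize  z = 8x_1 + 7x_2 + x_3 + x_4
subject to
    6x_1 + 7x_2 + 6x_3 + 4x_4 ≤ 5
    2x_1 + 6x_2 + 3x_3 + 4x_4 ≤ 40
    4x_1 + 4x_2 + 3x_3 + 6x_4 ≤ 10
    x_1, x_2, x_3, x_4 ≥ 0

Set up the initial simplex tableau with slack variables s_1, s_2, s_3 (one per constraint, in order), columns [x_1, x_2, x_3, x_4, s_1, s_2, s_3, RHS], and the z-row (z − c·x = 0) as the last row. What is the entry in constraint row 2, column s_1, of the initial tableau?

0

Slack s_1 belongs to constraint 1; its column is the unit vector e_1, so the entry in row 2 is 0.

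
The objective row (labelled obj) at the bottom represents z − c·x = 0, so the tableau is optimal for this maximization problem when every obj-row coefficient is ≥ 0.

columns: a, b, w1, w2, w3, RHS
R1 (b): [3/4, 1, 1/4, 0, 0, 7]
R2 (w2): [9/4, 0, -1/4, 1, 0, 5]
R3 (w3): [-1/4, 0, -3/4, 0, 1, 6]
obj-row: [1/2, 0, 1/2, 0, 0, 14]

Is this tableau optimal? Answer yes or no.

Every obj-row coefficient is ≥ 0, so the tableau is optimal.

yes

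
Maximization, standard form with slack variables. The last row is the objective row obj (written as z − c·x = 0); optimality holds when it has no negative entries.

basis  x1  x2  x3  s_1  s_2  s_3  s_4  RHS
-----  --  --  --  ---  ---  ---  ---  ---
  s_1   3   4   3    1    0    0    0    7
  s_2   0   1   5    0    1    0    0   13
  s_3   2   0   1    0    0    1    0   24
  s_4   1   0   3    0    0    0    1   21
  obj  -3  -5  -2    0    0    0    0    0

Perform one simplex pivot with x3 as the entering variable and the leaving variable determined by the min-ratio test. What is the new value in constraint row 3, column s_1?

-1/3

Ratio test on column x3 — row 1: 7/3 = 7/3; row 2: 13/5 = 13/5; row 3: 24/1 = 24; row 4: 21/3 = 7. Minimum is 7/3 at row 1 (s_1 leaves); pivot element 3.
Divide row 1 by 3; eliminate column x3 from the other rows.
Row 3 update in column s_1: 0 − 1·(1/3) = -1/3.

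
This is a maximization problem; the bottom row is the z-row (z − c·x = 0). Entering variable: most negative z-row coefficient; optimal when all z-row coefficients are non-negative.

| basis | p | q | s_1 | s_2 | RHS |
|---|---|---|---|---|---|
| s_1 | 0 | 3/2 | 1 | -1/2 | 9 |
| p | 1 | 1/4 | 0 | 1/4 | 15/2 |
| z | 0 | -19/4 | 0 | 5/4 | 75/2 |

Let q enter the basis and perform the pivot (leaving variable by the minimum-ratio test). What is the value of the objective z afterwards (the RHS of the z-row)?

Ratio test on column q — row 1: 9/(3/2) = 6; row 2: (15/2)/(1/4) = 30. Minimum is 6 at row 1 (s_1 leaves); pivot element 3/2.
Pivot on row 1; the z-row RHS becomes 75/2 − (-19/4)·6 = 66.

66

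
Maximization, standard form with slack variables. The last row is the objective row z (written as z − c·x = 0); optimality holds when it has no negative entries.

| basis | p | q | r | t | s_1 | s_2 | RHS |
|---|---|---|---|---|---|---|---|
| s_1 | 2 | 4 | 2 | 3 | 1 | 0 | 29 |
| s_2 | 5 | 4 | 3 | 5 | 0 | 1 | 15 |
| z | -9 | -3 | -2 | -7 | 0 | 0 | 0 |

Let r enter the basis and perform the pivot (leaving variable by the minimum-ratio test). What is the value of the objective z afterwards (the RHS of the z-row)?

Ratio test on column r — row 1: 29/2 = 29/2; row 2: 15/3 = 5. Minimum is 5 at row 2 (s_2 leaves); pivot element 3.
Pivot on row 2; the z-row RHS becomes 0 − (-2)·5 = 10.

10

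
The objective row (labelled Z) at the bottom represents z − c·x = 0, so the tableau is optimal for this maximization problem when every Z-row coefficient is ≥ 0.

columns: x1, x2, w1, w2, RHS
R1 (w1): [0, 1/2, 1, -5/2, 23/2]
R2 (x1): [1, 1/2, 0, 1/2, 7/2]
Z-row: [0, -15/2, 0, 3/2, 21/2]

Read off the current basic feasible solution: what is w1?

w1 is basic (row 1); its value is the RHS of that row, 23/2.

23/2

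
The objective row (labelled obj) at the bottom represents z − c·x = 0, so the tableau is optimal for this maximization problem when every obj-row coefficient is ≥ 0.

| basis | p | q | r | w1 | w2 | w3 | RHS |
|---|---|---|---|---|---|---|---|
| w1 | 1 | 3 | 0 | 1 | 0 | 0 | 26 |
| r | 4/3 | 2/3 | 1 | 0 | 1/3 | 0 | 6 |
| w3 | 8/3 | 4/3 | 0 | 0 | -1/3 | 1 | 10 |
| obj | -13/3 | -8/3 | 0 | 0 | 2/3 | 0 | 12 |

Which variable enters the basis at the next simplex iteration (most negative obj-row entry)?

p

Negative obj-row entries: p: -13/3, q: -8/3.
The most negative is -13/3 in column p, so p enters.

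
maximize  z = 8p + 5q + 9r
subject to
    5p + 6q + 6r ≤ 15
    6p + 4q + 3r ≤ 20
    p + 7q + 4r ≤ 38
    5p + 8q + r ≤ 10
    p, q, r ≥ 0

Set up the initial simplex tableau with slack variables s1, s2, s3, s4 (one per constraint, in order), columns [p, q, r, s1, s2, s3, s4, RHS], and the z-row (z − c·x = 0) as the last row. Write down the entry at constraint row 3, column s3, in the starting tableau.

Slack s3 belongs to constraint 3; its column is the unit vector e_3, so the entry in row 3 is 1.

1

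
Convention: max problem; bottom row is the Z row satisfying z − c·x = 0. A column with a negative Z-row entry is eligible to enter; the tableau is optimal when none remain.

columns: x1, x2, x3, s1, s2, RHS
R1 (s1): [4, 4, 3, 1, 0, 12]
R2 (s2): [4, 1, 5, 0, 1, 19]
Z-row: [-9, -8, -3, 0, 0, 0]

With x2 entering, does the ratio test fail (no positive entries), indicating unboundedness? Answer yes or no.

Column x2 has positive entries in row(s) 1, 2, so the ratio test bounds it — not unbounded.

no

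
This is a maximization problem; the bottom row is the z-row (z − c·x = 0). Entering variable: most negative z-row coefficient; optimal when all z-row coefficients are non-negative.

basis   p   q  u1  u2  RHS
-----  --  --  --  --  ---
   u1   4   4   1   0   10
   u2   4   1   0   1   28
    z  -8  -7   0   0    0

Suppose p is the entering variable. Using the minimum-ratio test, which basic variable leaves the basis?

Column p entries and ratios — u1: 10/4 = 5/2; u2: 28/4 = 7.
Smallest ratio is 5/2 in the row of u1, so u1 leaves.

u1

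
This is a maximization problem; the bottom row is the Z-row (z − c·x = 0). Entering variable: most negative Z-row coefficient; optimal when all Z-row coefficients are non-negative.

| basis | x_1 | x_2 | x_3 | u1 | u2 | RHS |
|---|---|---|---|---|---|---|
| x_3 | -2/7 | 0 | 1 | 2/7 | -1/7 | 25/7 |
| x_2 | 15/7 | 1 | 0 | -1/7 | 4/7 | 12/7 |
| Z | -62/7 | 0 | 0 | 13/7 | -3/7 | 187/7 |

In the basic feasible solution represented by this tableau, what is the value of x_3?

x_3 is basic (row 1); its value is the RHS of that row, 25/7.

25/7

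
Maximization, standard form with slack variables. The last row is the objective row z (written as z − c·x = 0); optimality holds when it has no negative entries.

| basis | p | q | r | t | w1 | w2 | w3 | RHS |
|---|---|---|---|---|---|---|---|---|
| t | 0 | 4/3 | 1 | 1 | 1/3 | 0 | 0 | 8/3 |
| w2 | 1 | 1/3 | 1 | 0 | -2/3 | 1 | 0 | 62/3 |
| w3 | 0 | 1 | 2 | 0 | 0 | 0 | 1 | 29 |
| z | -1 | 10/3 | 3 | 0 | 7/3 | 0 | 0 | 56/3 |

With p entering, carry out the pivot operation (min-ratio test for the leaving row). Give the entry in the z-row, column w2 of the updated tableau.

1

Ratio test on column p — row 1: entry 0 ≤ 0; row 2: (62/3)/1 = 62/3; row 3: entry 0 ≤ 0. Minimum is 62/3 at row 2 (w2 leaves); pivot element 1.
Divide row 2 by 1; eliminate column p from the other rows.
z-row update in column w2: 0 − (-1)·1 = 1.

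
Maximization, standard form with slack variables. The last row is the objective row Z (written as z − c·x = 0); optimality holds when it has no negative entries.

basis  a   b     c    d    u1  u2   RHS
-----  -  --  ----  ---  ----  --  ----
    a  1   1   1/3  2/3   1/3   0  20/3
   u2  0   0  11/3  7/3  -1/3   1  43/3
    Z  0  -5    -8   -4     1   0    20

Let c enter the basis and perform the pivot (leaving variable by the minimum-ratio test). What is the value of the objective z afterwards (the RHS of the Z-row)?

Ratio test on column c — row 1: (20/3)/(1/3) = 20; row 2: (43/3)/(11/3) = 43/11. Minimum is 43/11 at row 2 (u2 leaves); pivot element 11/3.
Pivot on row 2; the Z-row RHS becomes 20 − (-8)·(43/11) = 564/11.

564/11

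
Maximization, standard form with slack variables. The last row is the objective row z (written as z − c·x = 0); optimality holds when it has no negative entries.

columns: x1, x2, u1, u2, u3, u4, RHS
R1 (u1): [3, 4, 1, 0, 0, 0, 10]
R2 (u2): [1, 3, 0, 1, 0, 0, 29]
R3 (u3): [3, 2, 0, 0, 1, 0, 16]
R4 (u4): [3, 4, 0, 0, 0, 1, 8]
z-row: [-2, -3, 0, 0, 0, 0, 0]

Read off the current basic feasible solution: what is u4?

8

u4 is basic (row 4); its value is the RHS of that row, 8.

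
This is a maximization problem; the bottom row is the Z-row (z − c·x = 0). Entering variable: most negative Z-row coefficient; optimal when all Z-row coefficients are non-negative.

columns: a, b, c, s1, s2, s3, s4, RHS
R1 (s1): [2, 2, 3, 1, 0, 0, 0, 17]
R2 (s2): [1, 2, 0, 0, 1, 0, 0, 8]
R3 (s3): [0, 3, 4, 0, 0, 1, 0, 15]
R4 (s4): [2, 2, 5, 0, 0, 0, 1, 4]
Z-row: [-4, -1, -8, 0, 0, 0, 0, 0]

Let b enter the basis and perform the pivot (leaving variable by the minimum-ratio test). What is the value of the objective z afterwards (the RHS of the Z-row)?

Ratio test on column b — row 1: 17/2 = 17/2; row 2: 8/2 = 4; row 3: 15/3 = 5; row 4: 4/2 = 2. Minimum is 2 at row 4 (s4 leaves); pivot element 2.
Pivot on row 4; the Z-row RHS becomes 0 − (-1)·2 = 2.

2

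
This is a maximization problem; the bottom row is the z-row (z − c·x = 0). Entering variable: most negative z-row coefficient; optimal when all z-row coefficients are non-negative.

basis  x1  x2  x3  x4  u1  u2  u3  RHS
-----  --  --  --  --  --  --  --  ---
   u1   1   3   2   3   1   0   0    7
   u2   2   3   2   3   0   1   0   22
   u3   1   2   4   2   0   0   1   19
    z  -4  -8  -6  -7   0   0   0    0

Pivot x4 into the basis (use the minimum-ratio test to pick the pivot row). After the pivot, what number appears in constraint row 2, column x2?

Ratio test on column x4 — row 1: 7/3 = 7/3; row 2: 22/3 = 22/3; row 3: 19/2 = 19/2. Minimum is 7/3 at row 1 (u1 leaves); pivot element 3.
Divide row 1 by 3; eliminate column x4 from the other rows.
Row 2 update in column x2: 3 − 3·1 = 0.

0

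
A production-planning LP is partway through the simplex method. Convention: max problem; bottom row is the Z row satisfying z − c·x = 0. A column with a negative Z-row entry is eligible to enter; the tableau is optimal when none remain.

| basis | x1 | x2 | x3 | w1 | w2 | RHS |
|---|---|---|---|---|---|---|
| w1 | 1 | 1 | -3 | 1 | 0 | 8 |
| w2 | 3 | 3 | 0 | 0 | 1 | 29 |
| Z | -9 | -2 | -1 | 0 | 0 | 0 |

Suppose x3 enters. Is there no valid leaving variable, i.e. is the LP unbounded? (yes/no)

yes

Every constraint-row entry in column x3 is ≤ 0, so increasing x3 is unbounded.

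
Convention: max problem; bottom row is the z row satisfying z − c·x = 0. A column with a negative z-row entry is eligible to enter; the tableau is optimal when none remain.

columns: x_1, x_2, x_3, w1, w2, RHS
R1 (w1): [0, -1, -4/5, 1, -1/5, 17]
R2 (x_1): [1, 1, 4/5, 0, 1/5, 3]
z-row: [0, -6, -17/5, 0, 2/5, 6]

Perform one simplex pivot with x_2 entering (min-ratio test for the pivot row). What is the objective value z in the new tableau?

Ratio test on column x_2 — row 1: entry -1 ≤ 0; row 2: 3/1 = 3. Minimum is 3 at row 2 (x_1 leaves); pivot element 1.
Pivot on row 2; the z-row RHS becomes 6 − (-6)·3 = 24.

24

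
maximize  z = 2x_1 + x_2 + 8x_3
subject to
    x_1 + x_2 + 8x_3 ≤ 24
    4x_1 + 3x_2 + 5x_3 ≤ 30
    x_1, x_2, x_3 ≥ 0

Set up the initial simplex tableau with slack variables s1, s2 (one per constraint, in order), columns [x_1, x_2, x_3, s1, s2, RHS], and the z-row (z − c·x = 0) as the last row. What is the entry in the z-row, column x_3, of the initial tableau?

The z-row carries the negated objective coefficients: the x_3 entry is -8.

-8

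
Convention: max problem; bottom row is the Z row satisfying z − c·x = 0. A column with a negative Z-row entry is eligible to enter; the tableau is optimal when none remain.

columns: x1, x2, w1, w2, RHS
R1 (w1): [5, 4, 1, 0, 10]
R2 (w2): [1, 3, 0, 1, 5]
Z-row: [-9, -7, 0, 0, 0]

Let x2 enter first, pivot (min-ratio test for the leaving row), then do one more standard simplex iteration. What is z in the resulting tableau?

195/11

Ratio test on column x2 — row 1: 10/4 = 5/2; row 2: 5/3 = 5/3. Minimum is 5/3 at row 2 (w2 leaves); pivot element 3.
Pivot on row 2; the Z-row RHS becomes 0 − (-7)·(5/3) = 35/3.
Next entering variable (most negative Z-row entry -20/3): x1.
Ratio test on column x1 — row 1: (10/3)/(11/3) = 10/11; row 2: (5/3)/(1/3) = 5. Minimum is 10/11 at row 1 (w1 leaves); pivot element 11/3.
After the second pivot the Z-row RHS is 35/3 − (-20/3)·(10/11) = 195/11.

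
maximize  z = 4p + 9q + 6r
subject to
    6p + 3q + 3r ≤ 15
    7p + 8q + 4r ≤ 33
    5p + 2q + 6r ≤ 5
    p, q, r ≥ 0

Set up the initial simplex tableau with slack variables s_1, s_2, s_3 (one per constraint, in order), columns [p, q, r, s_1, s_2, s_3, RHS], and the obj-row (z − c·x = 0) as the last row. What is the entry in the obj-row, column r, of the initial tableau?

-6

The obj-row carries the negated objective coefficients: the r entry is -6.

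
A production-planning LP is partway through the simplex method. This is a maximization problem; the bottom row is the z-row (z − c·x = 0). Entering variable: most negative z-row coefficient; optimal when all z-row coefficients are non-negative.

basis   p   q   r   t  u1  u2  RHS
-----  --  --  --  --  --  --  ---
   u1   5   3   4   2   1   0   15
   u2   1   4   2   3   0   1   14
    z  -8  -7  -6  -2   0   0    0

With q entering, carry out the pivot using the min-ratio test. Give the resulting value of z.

49/2

Ratio test on column q — row 1: 15/3 = 5; row 2: 14/4 = 7/2. Minimum is 7/2 at row 2 (u2 leaves); pivot element 4.
Pivot on row 2; the z-row RHS becomes 0 − (-7)·(7/2) = 49/2.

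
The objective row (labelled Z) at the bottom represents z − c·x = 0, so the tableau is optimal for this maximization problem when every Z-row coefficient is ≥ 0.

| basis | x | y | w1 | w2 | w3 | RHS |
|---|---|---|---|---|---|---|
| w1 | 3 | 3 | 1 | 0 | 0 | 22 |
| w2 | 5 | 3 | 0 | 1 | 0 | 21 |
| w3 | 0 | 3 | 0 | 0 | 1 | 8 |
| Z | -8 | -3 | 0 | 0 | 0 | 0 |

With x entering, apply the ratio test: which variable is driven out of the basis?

Column x entries and ratios — w1: 22/3 = 22/3; w2: 21/5 = 21/5; w3: 0 ≤ 0, skip.
Smallest ratio is 21/5 in the row of w2, so w2 leaves.

w2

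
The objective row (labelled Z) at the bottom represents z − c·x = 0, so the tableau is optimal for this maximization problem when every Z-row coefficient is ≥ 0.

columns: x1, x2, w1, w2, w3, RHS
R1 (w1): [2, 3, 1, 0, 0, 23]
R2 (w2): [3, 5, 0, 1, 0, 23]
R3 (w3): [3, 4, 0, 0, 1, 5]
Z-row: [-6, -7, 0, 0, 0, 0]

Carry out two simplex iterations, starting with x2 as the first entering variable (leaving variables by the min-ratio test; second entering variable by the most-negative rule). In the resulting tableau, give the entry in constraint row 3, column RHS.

Ratio test on column x2 — row 1: 23/3 = 23/3; row 2: 23/5 = 23/5; row 3: 5/4 = 5/4. Minimum is 5/4 at row 3 (w3 leaves); pivot element 4.
Divide row 3 by 4; eliminate column x2 from the other rows.
Second iteration: most negative Z-row entry is -3/4 in column x1, so x1 enters.
Ratio test on column x1 — row 1: entry -1/4 ≤ 0; row 2: entry -3/4 ≤ 0; row 3: (5/4)/(3/4) = 5/3. Minimum is 5/3 at row 3 (x2 leaves); pivot element 3/4.
Divide row 3 by 3/4; eliminate column x1 from the other rows.
After both pivots, the entry at constraint row 3, column RHS is 5/3.

5/3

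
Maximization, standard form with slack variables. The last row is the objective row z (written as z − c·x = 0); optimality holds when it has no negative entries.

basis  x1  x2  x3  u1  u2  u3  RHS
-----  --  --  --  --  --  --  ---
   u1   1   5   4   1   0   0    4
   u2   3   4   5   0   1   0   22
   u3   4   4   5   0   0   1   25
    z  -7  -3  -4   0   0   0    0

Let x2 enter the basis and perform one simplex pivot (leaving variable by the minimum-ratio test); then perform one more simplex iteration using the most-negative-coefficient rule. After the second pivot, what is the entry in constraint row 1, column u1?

1

Ratio test on column x2 — row 1: 4/5 = 4/5; row 2: 22/4 = 11/2; row 3: 25/4 = 25/4. Minimum is 4/5 at row 1 (u1 leaves); pivot element 5.
Divide row 1 by 5; eliminate column x2 from the other rows.
Second iteration: most negative z-row entry is -32/5 in column x1, so x1 enters.
Ratio test on column x1 — row 1: (4/5)/(1/5) = 4; row 2: (94/5)/(11/5) = 94/11; row 3: (109/5)/(16/5) = 109/16. Minimum is 4 at row 1 (x2 leaves); pivot element 1/5.
Divide row 1 by 1/5; eliminate column x1 from the other rows.
After both pivots, the entry at constraint row 1, column u1 is 1.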